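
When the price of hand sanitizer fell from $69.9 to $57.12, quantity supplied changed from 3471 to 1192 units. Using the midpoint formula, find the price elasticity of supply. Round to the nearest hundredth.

%Δq = (1192 − 3471)/[(3471 + 1192)/2] = -2279/2331.5 ≈ -0.9775.
%ΔP = (57.12 − 69.9)/[(69.9 + 57.12)/2] = -12.78/63.51 ≈ -0.2012.
Arc elasticity E = %Δq/%ΔP ≈ -0.9775/-0.2012 ≈ 4.86.
|E| > 1: supply is elastic over this range.

4.86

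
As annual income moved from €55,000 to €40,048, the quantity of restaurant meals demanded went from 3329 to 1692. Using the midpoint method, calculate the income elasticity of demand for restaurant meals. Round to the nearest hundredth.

%ΔQ = (1692 − 3329)/[(3329+1692)/2] = -1637/2510.5 ≈ -0.6521.
%ΔI = (40,048 − 55,000)/[(55,000+40,048)/2] = -14952/47524 ≈ -0.3146.
E_I = %ΔQ/%ΔI ≈ 2.07.
E_I > 1: normal good (luxury).

2.07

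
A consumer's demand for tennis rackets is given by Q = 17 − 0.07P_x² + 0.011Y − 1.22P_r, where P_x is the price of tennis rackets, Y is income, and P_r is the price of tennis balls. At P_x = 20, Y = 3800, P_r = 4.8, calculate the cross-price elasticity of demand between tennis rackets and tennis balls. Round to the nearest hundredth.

Substituting, Q = 17 − 0.07(20)² + 0.011(3800) − 1.22(4.8) = 17 − 28 + 41.8 − 5.856 = 24.944.
∂Q/∂P_r = −1.22, so E_xy = -1.22·(4.8/24.944) ≈ -0.23.
E_xy < 0: the goods are complements.

-0.23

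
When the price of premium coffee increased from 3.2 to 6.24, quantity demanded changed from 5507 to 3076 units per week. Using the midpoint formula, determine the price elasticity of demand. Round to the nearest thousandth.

-0.880

%Δq = (3076 − 5507)/[(5507 + 3076)/2] = -2431/4291.5 ≈ -0.5665.
%ΔP = (6.24 − 3.2)/[(3.2 + 6.24)/2] = 3.04/4.72 ≈ 0.6441.
Arc elasticity E = %Δq/%ΔP ≈ -0.5665/0.6441 ≈ -0.880.
|E| < 1: demand is inelastic over this range.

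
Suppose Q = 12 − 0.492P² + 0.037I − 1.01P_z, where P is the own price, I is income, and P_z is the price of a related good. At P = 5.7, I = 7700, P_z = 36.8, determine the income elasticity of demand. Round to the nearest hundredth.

1.17

At the given point, Q = 12 − 0.492(5.7)² + 0.037(7700) − 1.01(36.8) = 12 − 15.9851 + 284.9 − 37.168 = 243.7469.
∂Q/∂I = +0.037, so E_I = 0.037·(7700/243.7469) ≈ 1.17.
E_I > 1: normal good (luxury).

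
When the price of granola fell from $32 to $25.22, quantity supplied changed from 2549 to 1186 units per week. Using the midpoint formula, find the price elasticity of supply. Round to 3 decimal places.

%ΔQ = (1186 − 2549)/[(2549 + 1186)/2] = -1363/1867.5 ≈ -0.7299.
%ΔP = (25.22 − 32)/[(32 + 25.22)/2] = -6.78/28.61 ≈ -0.2370.
Arc elasticity E = %ΔQ/%ΔP ≈ -0.7299/-0.2370 ≈ 3.080.
|E| > 1: supply is elastic over this range.

3.080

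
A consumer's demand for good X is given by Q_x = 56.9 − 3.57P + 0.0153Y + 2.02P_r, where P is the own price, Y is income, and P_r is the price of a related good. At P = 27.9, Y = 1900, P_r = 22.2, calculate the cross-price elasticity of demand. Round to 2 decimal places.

1.44

Evaluating quantity at (P, Y, P_r) gives Q_x = 56.9 − 3.57(27.9) + 0.0153(1900) + 2.02(22.2) = 56.9 − 99.603 + 29.07 + 44.844 = 31.211.
∂Q_x/∂P_r = +2.02, so E_xy = 2.02·(22.2/31.211) ≈ 1.44.
E_xy > 0: the goods are substitutes.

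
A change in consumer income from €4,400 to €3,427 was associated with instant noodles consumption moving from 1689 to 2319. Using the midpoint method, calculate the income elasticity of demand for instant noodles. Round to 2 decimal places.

-1.26

%ΔQ = (2319 − 1689)/[(1689+2319)/2] = 630/2004 ≈ 0.3144.
%ΔI = (3,427 − 4,400)/[(4,400+3,427)/2] = -973/3913.5 ≈ -0.2486.
E_I = %ΔQ/%ΔI ≈ -1.26.
E_I < 0: inferior good.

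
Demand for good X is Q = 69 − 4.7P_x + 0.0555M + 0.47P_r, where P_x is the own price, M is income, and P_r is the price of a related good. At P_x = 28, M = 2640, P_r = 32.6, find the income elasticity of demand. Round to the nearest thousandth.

Q = 69 − 4.7(28) + 0.0555(2640) + 0.47(32.6) = 69 − 131.6 + 146.52 + 15.322 = 99.242.
∂Q/∂M = +0.0555, so E_I = 0.0555·(2640/99.242) ≈ 1.476.
E_I > 1: normal good (luxury).

1.476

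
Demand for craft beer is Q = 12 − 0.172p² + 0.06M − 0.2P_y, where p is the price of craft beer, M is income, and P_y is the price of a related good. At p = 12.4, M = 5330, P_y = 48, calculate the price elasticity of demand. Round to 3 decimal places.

At the given point, Q = 12 − 0.172(12.4)² + 0.06(5330) − 0.2(48) = 12 − 26.4467 + 319.8 − 9.6 = 295.7533.
∂Q/∂p = −2·0.172·p = -4.2656, so E_p = -4.2656·(12.4/295.7533) ≈ -0.179.
|E_p| < 1: demand is inelastic.

-0.179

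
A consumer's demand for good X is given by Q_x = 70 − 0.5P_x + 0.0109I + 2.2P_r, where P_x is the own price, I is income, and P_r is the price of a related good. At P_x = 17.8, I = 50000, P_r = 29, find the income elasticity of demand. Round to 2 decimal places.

Evaluating quantity at (P_x, I, P_r) gives Q_x = 70 − 0.5(17.8) + 0.0109(50000) + 2.2(29) = 70 − 8.9 + 545 + 63.8 = 669.9.
∂Q_x/∂I = +0.0109, so E_I = 0.0109·(50000/669.9) ≈ 0.81.
E_I ∈ (0,1): normal good (necessity).

0.81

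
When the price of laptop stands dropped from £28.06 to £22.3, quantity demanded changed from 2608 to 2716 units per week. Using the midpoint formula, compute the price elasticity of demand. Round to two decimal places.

%ΔQ = (2716 − 2608)/[(2608 + 2716)/2] = 108/2662 ≈ 0.0406.
%ΔP = (22.3 − 28.06)/[(28.06 + 22.3)/2] = -5.76/25.18 ≈ -0.2288.
Arc elasticity E = %ΔQ/%ΔP ≈ 0.0406/-0.2288 ≈ -0.18.
|E| < 1: demand is inelastic over this range.

-0.18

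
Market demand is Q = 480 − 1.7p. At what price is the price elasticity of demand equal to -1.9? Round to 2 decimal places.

184.99

Set −bp/(a − bp) = −1.9 ⇒ bp = 1.9(a − bp) ⇒ bp(1+1.9) = 1.9·a.
p = 1.9·480/(1.7·2.9) ≈ 184.99.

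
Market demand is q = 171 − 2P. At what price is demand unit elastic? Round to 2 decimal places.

For linear demand q = a − bP, E = −bP/(a − bP). |E| = 1 ⇒ bP = a − bP ⇒ P = a/(2b).
P = 171/(2·2) = 42.75.

42.75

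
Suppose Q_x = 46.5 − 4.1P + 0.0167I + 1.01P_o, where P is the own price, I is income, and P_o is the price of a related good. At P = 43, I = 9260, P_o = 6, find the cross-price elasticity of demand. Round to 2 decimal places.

0.20

Q_x = 46.5 − 4.1(43) + 0.0167(9260) + 1.01(6) = 46.5 − 176.3 + 154.642 + 6.06 = 30.902.
∂Q_x/∂P_o = +1.01, so E_xy = 1.01·(6/30.902) ≈ 0.20.
E_xy > 0: the goods are substitutes.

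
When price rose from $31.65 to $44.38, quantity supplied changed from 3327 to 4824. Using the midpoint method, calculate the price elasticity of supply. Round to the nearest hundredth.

%ΔQ = (4824 − 3327)/[(3327 + 4824)/2] = 1497/4075.5 ≈ 0.3673.
%Δp = (44.38 − 31.65)/[(31.65 + 44.38)/2] = 12.73/38.015 ≈ 0.3349.
Arc elasticity E = %ΔQ/%Δp ≈ 0.3673/0.3349 ≈ 1.10.
|E| > 1: supply is elastic over this range.

1.10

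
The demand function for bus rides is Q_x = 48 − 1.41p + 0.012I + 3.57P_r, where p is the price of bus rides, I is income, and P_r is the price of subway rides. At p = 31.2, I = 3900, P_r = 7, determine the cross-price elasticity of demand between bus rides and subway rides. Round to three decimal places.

0.330

First evaluate Q_x: 48 − 1.41(31.2) + 0.012(3900) + 3.57(7) = 48 − 43.992 + 46.8 + 24.99 = 75.798.
∂Q_x/∂P_r = +3.57, so E_xy = 3.57·(7/75.798) ≈ 0.330.
E_xy > 0: the goods are substitutes.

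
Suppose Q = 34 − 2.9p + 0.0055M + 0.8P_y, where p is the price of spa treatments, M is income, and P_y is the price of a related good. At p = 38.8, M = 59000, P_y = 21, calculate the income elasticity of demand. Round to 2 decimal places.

First evaluate Q: 34 − 2.9(38.8) + 0.0055(59000) + 0.8(21) = 34 − 112.52 + 324.5 + 16.8 = 262.78.
∂Q/∂M = +0.0055, so E_I = 0.0055·(59000/262.78) ≈ 1.23.
E_I > 1: normal good (luxury).

1.23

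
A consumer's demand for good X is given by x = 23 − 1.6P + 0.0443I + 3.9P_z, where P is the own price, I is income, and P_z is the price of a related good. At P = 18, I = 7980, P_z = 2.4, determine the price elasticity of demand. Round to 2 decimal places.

x = 23 − 1.6(18) + 0.0443(7980) + 3.9(2.4) = 23 − 28.8 + 353.514 + 9.36 = 357.074.
∂x/∂P = −1.6, so E_p = (−1.6)·(18/357.074) ≈ -0.08.
|E_p| < 1: demand is inelastic.

-0.08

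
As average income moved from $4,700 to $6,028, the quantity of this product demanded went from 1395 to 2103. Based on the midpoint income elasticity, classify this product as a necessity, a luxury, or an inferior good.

luxury

%ΔQ = (2103 − 1395)/[(1395+2103)/2] = 708/1749 ≈ 0.4048.
%ΔI = (6,028 − 4,700)/[(4,700+6,028)/2] = 1328/5364 ≈ 0.2476.
E_I = %ΔQ/%ΔI ≈ 1.635.
E_I > 1: normal good (luxury).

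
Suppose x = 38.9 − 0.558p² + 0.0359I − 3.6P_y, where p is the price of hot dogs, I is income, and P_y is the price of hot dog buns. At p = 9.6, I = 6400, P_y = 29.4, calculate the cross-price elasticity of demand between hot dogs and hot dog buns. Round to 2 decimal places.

-0.95

x = 38.9 − 0.558(9.6)² + 0.0359(6400) − 3.6(29.4) = 38.9 − 51.4253 + 229.76 − 105.84 = 111.3947.
∂x/∂P_y = −3.6, so E_xy = -3.6·(29.4/111.3947) ≈ -0.95.
E_xy < 0: the goods are complements.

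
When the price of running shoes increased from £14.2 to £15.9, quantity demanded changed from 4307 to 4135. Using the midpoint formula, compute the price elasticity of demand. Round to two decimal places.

%ΔQ = (4135 − 4307)/[(4307 + 4135)/2] = -172/4221 ≈ -0.0407.
%ΔP = (15.9 − 14.2)/[(14.2 + 15.9)/2] = 1.7/15.05 ≈ 0.1130.
Arc elasticity E = %ΔQ/%ΔP ≈ -0.0407/0.1130 ≈ -0.36.
|E| < 1: demand is inelastic over this range.

-0.36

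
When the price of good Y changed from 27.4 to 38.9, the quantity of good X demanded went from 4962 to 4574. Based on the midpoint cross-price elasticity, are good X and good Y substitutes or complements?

%ΔQ_x = (4574 − 4962)/[(4962+4574)/2] = -388/4768 ≈ -0.0814.
%ΔP_y = (38.9 − 27.4)/[(27.4+38.9)/2] ≈ 0.3469.
E_xy = -0.0814/0.3469 ≈ -0.235.
E_xy < 0, so the goods are complements.

complements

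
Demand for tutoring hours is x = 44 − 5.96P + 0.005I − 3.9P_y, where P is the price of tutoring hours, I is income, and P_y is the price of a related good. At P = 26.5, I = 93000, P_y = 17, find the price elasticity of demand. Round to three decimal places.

-0.555

Substituting, x = 44 − 5.96(26.5) + 0.005(93000) − 3.9(17) = 44 − 157.94 + 465 − 66.3 = 284.76.
∂x/∂P = −5.96, so E_p = (−5.96)·(26.5/284.76) ≈ -0.555.
|E_p| < 1: demand is inelastic.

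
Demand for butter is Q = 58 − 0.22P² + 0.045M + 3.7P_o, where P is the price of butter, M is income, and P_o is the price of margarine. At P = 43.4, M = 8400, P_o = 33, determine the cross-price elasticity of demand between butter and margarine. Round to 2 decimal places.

0.85

Evaluating quantity at (P, M, P_o) gives Q = 58 − 0.22(43.4)² + 0.045(8400) + 3.7(33) = 58 − 414.3832 + 378 + 122.1 = 143.7168.
∂Q/∂P_o = +3.7, so E_xy = 3.7·(33/143.7168) ≈ 0.85.
E_xy > 0: the goods are substitutes.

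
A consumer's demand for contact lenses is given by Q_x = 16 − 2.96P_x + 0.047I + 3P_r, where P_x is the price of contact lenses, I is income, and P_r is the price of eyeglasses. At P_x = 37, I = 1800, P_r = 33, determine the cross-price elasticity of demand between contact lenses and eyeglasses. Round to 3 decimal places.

First evaluate Q_x: 16 − 2.96(37) + 0.047(1800) + 3(33) = 16 − 109.52 + 84.6 + 99 = 90.08.
∂Q_x/∂P_r = +3, so E_xy = 3·(33/90.08) ≈ 1.099.
E_xy > 0: the goods are substitutes.

1.099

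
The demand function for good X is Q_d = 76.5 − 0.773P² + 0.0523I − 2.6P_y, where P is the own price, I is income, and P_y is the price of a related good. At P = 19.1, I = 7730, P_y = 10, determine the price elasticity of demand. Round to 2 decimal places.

Q_d = 76.5 − 0.773(19.1)² + 0.0523(7730) − 2.6(10) = 76.5 − 281.9981 + 404.279 − 26 = 172.7809.
∂Q_d/∂P = −2·0.773·P = -29.5286, so E_p = -29.5286·(19.1/172.7809) ≈ -3.26.
|E_p| > 1: demand is elastic.

-3.26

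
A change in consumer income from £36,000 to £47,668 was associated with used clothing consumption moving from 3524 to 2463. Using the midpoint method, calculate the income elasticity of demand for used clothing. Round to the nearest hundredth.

-1.27

%ΔQ = (2463 − 3524)/[(3524+2463)/2] = -1061/2993.5 ≈ -0.3544.
%ΔM = (47,668 − 36,000)/[(36,000+47,668)/2] = 11668/41834 ≈ 0.2789.
E_I = %ΔQ/%ΔM ≈ -1.27.
E_I < 0: inferior good.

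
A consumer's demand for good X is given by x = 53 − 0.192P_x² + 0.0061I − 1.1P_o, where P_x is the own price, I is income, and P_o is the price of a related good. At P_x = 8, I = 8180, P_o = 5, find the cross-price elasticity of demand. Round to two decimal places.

-0.06

First evaluate x: 53 − 0.192(8)² + 0.0061(8180) − 1.1(5) = 53 − 12.288 + 49.898 − 5.5 = 85.11.
∂x/∂P_o = −1.1, so E_xy = -1.1·(5/85.11) ≈ -0.06.
E_xy < 0: the goods are complements.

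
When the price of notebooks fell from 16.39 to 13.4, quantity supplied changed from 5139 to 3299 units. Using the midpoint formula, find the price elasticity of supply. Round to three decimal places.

%Δq = (3299 − 5139)/[(5139 + 3299)/2] = -1840/4219 ≈ -0.4361.
%Δp = (13.4 − 16.39)/[(16.39 + 13.4)/2] = -2.99/14.895 ≈ -0.2007.
Arc elasticity E = %Δq/%Δp ≈ -0.4361/-0.2007 ≈ 2.173.
|E| > 1: supply is elastic over this range.

2.173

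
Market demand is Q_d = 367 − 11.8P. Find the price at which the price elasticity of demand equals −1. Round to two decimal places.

15.55

For linear demand Q_d = a − bP, E = −bP/(a − bP). |E| = 1 ⇒ bP = a − bP ⇒ P = a/(2b).
P = 367/(2·11.8) ≈ 15.55.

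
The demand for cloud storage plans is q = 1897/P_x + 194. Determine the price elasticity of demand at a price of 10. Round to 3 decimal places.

At P_x = 10, q = 383.7.
dq/dP_x = −1897/P_x² = −18.97.
Point elasticity E = (dq/dP_x)·(P_x/q) = -18.97 × 10/383.7 ≈ -0.494.
|E| < 1, so demand is inelastic at this price.

-0.494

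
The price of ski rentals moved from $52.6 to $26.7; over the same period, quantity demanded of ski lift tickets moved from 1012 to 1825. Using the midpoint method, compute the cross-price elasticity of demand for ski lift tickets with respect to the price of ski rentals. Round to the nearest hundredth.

%ΔQ_x = (1825 − 1012)/[(1012+1825)/2] = 813/1418.5 ≈ 0.5731.
%ΔP_y = (26.7 − 52.6)/[(52.6+26.7)/2] ≈ -0.6532.
E_xy = 0.5731/-0.6532 ≈ -0.88.
E_xy < 0, so ski lift tickets and ski rentals are complements.

-0.88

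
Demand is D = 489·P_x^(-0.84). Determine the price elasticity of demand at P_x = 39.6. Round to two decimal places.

-0.84

For a Cobb–Douglas (constant-elasticity) form D = A·P_x^α·…, the elasticity with respect to P_x equals the exponent α at every point.
Here the exponent on P_x is -0.84, so the price elasticity of demand is -0.84.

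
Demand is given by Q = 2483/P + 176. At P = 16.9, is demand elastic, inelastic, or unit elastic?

inelastic

At P = 16.9, Q = 322.9231.
dQ/dP = −2483/P² = −8.6937.
Point elasticity E = (dQ/dP)·(P/Q) = -8.6937 × 16.9/322.9231 ≈ -0.455.
|E| ≈ 0.455 < 1, so demand is inelastic.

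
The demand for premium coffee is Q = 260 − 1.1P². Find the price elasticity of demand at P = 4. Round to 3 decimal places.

At P = 4, Q = 242.4.
dQ/dP = −2·1.1·P = −8.8.
Point elasticity E = (dQ/dP)·(P/Q) = -8.8 × 4/242.4 ≈ -0.145.
|E| < 1, so demand is inelastic at this price.

-0.145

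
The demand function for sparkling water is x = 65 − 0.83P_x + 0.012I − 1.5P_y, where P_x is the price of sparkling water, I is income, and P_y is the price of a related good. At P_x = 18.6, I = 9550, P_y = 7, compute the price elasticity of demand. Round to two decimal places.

-0.10

Evaluating quantity at (P_x, I, P_y) gives x = 65 − 0.83(18.6) + 0.012(9550) − 1.5(7) = 65 − 15.438 + 114.6 − 10.5 = 153.662.
∂x/∂P_x = −0.83, so E_p = (−0.83)·(18.6/153.662) ≈ -0.10.
|E_p| < 1: demand is inelastic.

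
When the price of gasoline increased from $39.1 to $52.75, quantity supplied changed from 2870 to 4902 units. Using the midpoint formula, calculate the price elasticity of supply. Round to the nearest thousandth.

1.759

%Δq = (4902 − 2870)/[(2870 + 4902)/2] = 2032/3886 ≈ 0.5229.
%Δp = (52.75 − 39.1)/[(39.1 + 52.75)/2] = 13.65/45.925 ≈ 0.2972.
Arc elasticity E = %Δq/%Δp ≈ 0.5229/0.2972 ≈ 1.759.
|E| > 1: supply is elastic over this range.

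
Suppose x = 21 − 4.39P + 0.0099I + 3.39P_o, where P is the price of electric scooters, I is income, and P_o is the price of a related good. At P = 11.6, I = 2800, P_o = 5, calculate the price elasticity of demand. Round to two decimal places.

-3.45

First evaluate x: 21 − 4.39(11.6) + 0.0099(2800) + 3.39(5) = 21 − 50.924 + 27.72 + 16.95 = 14.746.
∂x/∂P = −4.39, so E_p = (−4.39)·(11.6/14.746) ≈ -3.45.
|E_p| > 1: demand is elastic.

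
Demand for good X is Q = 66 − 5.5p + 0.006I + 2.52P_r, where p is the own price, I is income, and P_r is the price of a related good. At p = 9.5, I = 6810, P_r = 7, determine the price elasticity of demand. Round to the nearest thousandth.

Evaluating quantity at (p, I, P_r) gives Q = 66 − 5.5(9.5) + 0.006(6810) + 2.52(7) = 66 − 52.25 + 40.86 + 17.64 = 72.25.
∂Q/∂p = −5.5, so E_p = (−5.5)·(9.5/72.25) ≈ -0.723.
|E_p| < 1: demand is inelastic.

-0.723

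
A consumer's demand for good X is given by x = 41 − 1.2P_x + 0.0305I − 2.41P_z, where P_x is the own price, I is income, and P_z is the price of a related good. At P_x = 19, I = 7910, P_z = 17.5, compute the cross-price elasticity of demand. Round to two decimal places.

-0.19

Substituting, x = 41 − 1.2(19) + 0.0305(7910) − 2.41(17.5) = 41 − 22.8 + 241.255 − 42.175 = 217.28.
∂x/∂P_z = −2.41, so E_xy = -2.41·(17.5/217.28) ≈ -0.19.
E_xy < 0: the goods are complements.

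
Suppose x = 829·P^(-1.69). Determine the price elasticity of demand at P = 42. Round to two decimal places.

-1.69

For a Cobb–Douglas (constant-elasticity) form x = A·P^α·…, the elasticity with respect to P equals the exponent α at every point.
Here the exponent on P is -1.69, so the price elasticity of demand is -1.69.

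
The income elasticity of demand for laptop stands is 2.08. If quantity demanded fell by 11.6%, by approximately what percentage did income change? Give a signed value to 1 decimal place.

-5.6

%ΔQ ≈ E × %ΔI ⇒ %ΔI = %ΔQ / E = (-11.6%)/(2.08) ≈ -5.6%.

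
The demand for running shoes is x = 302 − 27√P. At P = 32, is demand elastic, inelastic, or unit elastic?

inelastic

At P = 32, x = 149.2649.
dx/dP = −27/(2√P) = −27/(2·5.6569).
Point elasticity E = (dx/dP)·(P/x) = -2.3865 × 32/149.2649 ≈ -0.512.
|E| ≈ 0.512 < 1, so demand is inelastic.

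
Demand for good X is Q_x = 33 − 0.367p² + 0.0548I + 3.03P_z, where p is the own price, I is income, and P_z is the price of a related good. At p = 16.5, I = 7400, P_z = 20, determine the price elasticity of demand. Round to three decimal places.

-0.501

Substituting, Q_x = 33 − 0.367(16.5)² + 0.0548(7400) + 3.03(20) = 33 − 99.9158 + 405.52 + 60.6 = 399.2043.
∂Q_x/∂p = −2·0.367·p = -12.111, so E_p = -12.111·(16.5/399.2043) ≈ -0.501.
|E_p| < 1: demand is inelastic.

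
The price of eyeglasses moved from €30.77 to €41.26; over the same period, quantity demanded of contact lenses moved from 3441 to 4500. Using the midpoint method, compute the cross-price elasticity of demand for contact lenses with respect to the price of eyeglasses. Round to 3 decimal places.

0.916

%ΔQ_x = (4500 − 3441)/[(3441+4500)/2] = 1059/3970.5 ≈ 0.2667.
%ΔP_y = (41.26 − 30.77)/[(30.77+41.26)/2] ≈ 0.2913.
E_xy = 0.2667/0.2913 ≈ 0.916.
E_xy > 0, so contact lenses and eyeglasses are substitutes.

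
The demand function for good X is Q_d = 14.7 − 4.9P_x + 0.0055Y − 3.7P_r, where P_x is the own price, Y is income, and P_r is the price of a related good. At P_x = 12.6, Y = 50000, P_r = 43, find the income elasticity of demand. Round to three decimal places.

3.994

At the given point, Q_d = 14.7 − 4.9(12.6) + 0.0055(50000) − 3.7(43) = 14.7 − 61.74 + 275 − 159.1 = 68.86.
∂Q_d/∂Y = +0.0055, so E_I = 0.0055·(50000/68.86) ≈ 3.994.
E_I > 1: normal good (luxury).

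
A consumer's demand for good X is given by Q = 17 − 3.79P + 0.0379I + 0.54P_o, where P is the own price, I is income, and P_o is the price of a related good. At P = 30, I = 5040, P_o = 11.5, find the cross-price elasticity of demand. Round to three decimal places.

0.062

First evaluate Q: 17 − 3.79(30) + 0.0379(5040) + 0.54(11.5) = 17 − 113.7 + 191.016 + 6.21 = 100.526.
∂Q/∂P_o = +0.54, so E_xy = 0.54·(11.5/100.526) ≈ 0.062.
E_xy > 0: the goods are substitutes.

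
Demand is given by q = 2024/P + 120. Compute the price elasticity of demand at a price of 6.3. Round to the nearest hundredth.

-0.73

At P = 6.3, q = 441.2698.
dq/dP = −2024/P² = −50.9952.
Point elasticity E = (dq/dP)·(P/q) = -50.9952 × 6.3/441.2698 ≈ -0.73.
|E| < 1, so demand is inelastic at this price.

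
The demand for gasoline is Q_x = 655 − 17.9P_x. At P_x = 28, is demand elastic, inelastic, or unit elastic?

elastic

At P_x = 28, Q_x = 153.8.
dQ_x/dP_x = −17.9.
Point elasticity E = (dQ_x/dP_x)·(P_x/Q_x) = -17.9 × 28/153.8 ≈ -3.259.
|E| ≈ 3.259 > 1, so demand is elastic.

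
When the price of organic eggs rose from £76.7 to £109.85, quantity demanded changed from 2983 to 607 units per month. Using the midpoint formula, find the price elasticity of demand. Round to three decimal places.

-3.724

%Δq = (607 − 2983)/[(2983 + 607)/2] = -2376/1795 ≈ -1.3237.
%Δp = (109.85 − 76.7)/[(76.7 + 109.85)/2] = 33.15/93.275 ≈ 0.3554.
Arc elasticity E = %Δq/%Δp ≈ -1.3237/0.3554 ≈ -3.724.
|E| > 1: demand is elastic over this range.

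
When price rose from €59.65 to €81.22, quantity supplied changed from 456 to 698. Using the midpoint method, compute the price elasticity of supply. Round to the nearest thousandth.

%ΔQ = (698 − 456)/[(456 + 698)/2] = 242/577 ≈ 0.4194.
%ΔP = (81.22 − 59.65)/[(59.65 + 81.22)/2] = 21.57/70.435 ≈ 0.3062.
Arc elasticity E = %ΔQ/%ΔP ≈ 0.4194/0.3062 ≈ 1.370.
|E| > 1: supply is elastic over this range.

1.370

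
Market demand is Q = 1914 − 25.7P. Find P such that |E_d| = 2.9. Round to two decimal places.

55.38

Set −bP/(a − bP) = −2.9 ⇒ bP = 2.9(a − bP) ⇒ bP(1+2.9) = 2.9·a.
P = 2.9·1914/(25.7·3.9) ≈ 55.38.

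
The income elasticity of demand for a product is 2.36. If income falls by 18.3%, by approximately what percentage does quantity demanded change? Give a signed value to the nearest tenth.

-43.2

%ΔQ ≈ E × %ΔI = (2.36) × (-18.3%) ≈ -43.2%.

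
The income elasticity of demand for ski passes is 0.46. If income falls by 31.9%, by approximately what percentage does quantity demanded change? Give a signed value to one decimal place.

%ΔQ ≈ E × %ΔI = (0.46) × (-31.9%) ≈ -14.7%.

-14.7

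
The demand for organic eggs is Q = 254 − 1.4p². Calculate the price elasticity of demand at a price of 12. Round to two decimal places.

At p = 12, Q = 52.4.
dQ/dp = −2·1.4·p = −33.6.
Point elasticity E = (dQ/dp)·(p/Q) = -33.6 × 12/52.4 ≈ -7.69.
|E| > 1, so demand is elastic at this price.

-7.69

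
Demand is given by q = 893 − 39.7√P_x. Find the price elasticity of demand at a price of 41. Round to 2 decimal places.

-0.20

At P_x = 41, q = 638.796.
dq/dP_x = −39.7/(2√P_x) = −39.7/(2·6.4031).
Point elasticity E = (dq/dP_x)·(P_x/q) = -3.1 × 41/638.796 ≈ -0.20.
|E| < 1, so demand is inelastic at this price.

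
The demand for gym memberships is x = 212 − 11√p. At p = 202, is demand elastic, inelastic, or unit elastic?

At p = 202, x = 55.6606.
dx/dp = −11/(2√p) = −11/(2·14.2127).
Point elasticity E = (dx/dp)·(p/x) = -0.387 × 202/55.6606 ≈ -1.404.
|E| ≈ 1.404 > 1, so demand is elastic.

elastic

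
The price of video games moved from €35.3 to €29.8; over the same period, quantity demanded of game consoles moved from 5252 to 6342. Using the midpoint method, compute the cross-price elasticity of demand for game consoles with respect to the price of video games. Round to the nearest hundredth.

%ΔQ_x = (6342 − 5252)/[(5252+6342)/2] = 1090/5797 ≈ 0.1880.
%ΔP_y = (29.8 − 35.3)/[(35.3+29.8)/2] ≈ -0.1690.
E_xy = 0.1880/-0.1690 ≈ -1.11.
E_xy < 0, so game consoles and video games are complements.

-1.11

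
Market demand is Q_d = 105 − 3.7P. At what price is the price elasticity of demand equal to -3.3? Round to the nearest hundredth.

Set −bP/(a − bP) = −3.3 ⇒ bP = 3.3(a − bP) ⇒ bP(1+3.3) = 3.3·a.
P = 3.3·105/(3.7·4.3) ≈ 21.78.

21.78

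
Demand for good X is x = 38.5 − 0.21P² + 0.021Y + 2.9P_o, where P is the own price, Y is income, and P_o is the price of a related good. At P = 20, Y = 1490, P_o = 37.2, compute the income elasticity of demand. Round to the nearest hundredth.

0.33

Evaluating quantity at (P, Y, P_o) gives x = 38.5 − 0.21(20)² + 0.021(1490) + 2.9(37.2) = 38.5 − 84 + 31.29 + 107.88 = 93.67.
∂x/∂Y = +0.021, so E_I = 0.021·(1490/93.67) ≈ 0.33.
E_I ∈ (0,1): normal good (necessity).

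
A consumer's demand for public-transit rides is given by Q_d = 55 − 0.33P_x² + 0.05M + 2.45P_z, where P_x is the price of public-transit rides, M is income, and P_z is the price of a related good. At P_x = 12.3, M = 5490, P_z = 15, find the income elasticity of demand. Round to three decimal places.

At the given point, Q_d = 55 − 0.33(12.3)² + 0.05(5490) + 2.45(15) = 55 − 49.9257 + 274.5 + 36.75 = 316.3243.
∂Q_d/∂M = +0.05, so E_I = 0.05·(5490/316.3243) ≈ 0.868.
E_I ∈ (0,1): normal good (necessity).

0.868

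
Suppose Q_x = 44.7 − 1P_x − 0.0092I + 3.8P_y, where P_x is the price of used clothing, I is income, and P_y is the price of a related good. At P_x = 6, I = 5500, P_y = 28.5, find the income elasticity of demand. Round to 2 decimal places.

-0.52

Q_x = 44.7 − 1(6) − 0.0092(5500) + 3.8(28.5) = 44.7 − 6 − 50.6 + 108.3 = 96.4.
∂Q_x/∂I = −0.0092, so E_I = -0.0092·(5500/96.4) ≈ -0.52.
E_I < 0: inferior good.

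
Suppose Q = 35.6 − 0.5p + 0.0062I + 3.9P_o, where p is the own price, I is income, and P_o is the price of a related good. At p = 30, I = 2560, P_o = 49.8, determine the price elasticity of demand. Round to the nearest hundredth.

-0.07

Q = 35.6 − 0.5(30) + 0.0062(2560) + 3.9(49.8) = 35.6 − 15 + 15.872 + 194.22 = 230.692.
∂Q/∂p = −0.5, so E_p = (−0.5)·(30/230.692) ≈ -0.07.
|E_p| < 1: demand is inelastic.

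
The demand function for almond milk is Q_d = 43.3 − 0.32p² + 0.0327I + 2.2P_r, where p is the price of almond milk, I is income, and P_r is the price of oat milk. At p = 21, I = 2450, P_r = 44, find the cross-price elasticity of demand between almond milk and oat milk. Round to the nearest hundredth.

Evaluating quantity at (p, I, P_r) gives Q_d = 43.3 − 0.32(21)² + 0.0327(2450) + 2.2(44) = 43.3 − 141.12 + 80.115 + 96.8 = 79.095.
∂Q_d/∂P_r = +2.2, so E_xy = 2.2·(44/79.095) ≈ 1.22.
E_xy > 0: the goods are substitutes.

1.22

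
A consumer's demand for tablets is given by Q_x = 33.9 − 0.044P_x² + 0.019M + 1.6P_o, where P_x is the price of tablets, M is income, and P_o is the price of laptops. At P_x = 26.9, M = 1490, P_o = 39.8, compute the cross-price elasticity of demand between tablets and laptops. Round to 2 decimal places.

At the given point, Q_x = 33.9 − 0.044(26.9)² + 0.019(1490) + 1.6(39.8) = 33.9 − 31.8388 + 28.31 + 63.68 = 94.0512.
∂Q_x/∂P_o = +1.6, so E_xy = 1.6·(39.8/94.0512) ≈ 0.68.
E_xy > 0: the goods are substitutes.

0.68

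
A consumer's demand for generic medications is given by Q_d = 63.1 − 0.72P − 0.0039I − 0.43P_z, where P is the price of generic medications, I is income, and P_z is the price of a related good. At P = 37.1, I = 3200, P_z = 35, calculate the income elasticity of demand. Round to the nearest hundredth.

Q_d = 63.1 − 0.72(37.1) − 0.0039(3200) − 0.43(35) = 63.1 − 26.712 − 12.48 − 15.05 = 8.858.
∂Q_d/∂I = −0.0039, so E_I = -0.0039·(3200/8.858) ≈ -1.41.
E_I < 0: inferior good.

-1.41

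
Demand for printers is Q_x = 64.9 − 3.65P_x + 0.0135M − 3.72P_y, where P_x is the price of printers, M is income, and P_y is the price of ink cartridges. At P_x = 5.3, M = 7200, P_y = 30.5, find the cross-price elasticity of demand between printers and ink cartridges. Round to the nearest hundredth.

First evaluate Q_x: 64.9 − 3.65(5.3) + 0.0135(7200) − 3.72(30.5) = 64.9 − 19.345 + 97.2 − 113.46 = 29.295.
∂Q_x/∂P_y = −3.72, so E_xy = -3.72·(30.5/29.295) ≈ -3.87.
E_xy < 0: the goods are complements.

-3.87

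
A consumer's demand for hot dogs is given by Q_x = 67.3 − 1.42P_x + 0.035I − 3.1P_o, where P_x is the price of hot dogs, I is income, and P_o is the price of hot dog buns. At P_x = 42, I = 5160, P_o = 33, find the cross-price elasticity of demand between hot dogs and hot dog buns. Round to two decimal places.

Evaluating quantity at (P_x, I, P_o) gives Q_x = 67.3 − 1.42(42) + 0.035(5160) − 3.1(33) = 67.3 − 59.64 + 180.6 − 102.3 = 85.96.
∂Q_x/∂P_o = −3.1, so E_xy = -3.1·(33/85.96) ≈ -1.19.
E_xy < 0: the goods are complements.

-1.19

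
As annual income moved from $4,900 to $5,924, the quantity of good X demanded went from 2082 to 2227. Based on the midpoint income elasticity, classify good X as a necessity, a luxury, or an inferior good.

necessity

%ΔQ = (2227 − 2082)/[(2082+2227)/2] = 145/2154.5 ≈ 0.0673.
%ΔI = (5,924 − 4,900)/[(4,900+5,924)/2] = 1024/5412 ≈ 0.1892.
E_I = %ΔQ/%ΔI ≈ 0.356.
E_I ∈ (0,1): normal good (necessity).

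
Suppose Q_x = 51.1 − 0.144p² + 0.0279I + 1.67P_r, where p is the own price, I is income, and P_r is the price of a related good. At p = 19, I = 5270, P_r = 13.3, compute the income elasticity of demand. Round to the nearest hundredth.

0.87

At the given point, Q_x = 51.1 − 0.144(19)² + 0.0279(5270) + 1.67(13.3) = 51.1 − 51.984 + 147.033 + 22.211 = 168.36.
∂Q_x/∂I = +0.0279, so E_I = 0.0279·(5270/168.36) ≈ 0.87.
E_I ∈ (0,1): normal good (necessity).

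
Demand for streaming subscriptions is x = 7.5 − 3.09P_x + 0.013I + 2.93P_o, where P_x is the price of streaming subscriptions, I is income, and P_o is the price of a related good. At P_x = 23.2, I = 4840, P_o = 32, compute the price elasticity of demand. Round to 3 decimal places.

-0.775

At the given point, x = 7.5 − 3.09(23.2) + 0.013(4840) + 2.93(32) = 7.5 − 71.688 + 62.92 + 93.76 = 92.492.
∂x/∂P_x = −3.09, so E_p = (−3.09)·(23.2/92.492) ≈ -0.775.
|E_p| < 1: demand is inelastic.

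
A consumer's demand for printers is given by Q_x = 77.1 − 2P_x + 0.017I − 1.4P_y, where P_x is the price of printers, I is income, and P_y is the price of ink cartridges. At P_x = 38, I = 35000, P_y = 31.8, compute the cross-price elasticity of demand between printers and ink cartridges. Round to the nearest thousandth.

Q_x = 77.1 − 2(38) + 0.017(35000) − 1.4(31.8) = 77.1 − 76 + 595 − 44.52 = 551.58.
∂Q_x/∂P_y = −1.4, so E_xy = -1.4·(31.8/551.58) ≈ -0.081.
E_xy < 0: the goods are complements.

-0.081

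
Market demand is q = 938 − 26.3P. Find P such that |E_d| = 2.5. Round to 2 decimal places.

Set −bP/(a − bP) = −2.5 ⇒ bP = 2.5(a − bP) ⇒ bP(1+2.5) = 2.5·a.
P = 2.5·938/(26.3·3.5) ≈ 25.48.

25.48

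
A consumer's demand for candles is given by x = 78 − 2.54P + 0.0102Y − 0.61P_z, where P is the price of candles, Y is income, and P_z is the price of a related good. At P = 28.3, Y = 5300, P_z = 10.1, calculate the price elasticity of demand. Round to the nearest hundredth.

First evaluate x: 78 − 2.54(28.3) + 0.0102(5300) − 0.61(10.1) = 78 − 71.882 + 54.06 − 6.161 = 54.017.
∂x/∂P = −2.54, so E_p = (−2.54)·(28.3/54.017) ≈ -1.33.
|E_p| > 1: demand is elastic.

-1.33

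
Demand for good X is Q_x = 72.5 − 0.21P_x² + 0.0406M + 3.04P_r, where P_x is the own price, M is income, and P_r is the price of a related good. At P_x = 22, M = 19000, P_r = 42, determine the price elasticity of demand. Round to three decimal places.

-0.234

First evaluate Q_x: 72.5 − 0.21(22)² + 0.0406(19000) + 3.04(42) = 72.5 − 101.64 + 771.4 + 127.68 = 869.94.
∂Q_x/∂P_x = −2·0.21·P_x = -9.24, so E_p = -9.24·(22/869.94) ≈ -0.234.
|E_p| < 1: demand is inelastic.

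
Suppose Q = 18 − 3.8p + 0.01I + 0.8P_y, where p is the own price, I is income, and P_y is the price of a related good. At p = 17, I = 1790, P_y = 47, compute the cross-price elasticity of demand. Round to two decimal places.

4.22

Q = 18 − 3.8(17) + 0.01(1790) + 0.8(47) = 18 − 64.6 + 17.9 + 37.6 = 8.9.
∂Q/∂P_y = +0.8, so E_xy = 0.8·(47/8.9) ≈ 4.22.
E_xy > 0: the goods are substitutes.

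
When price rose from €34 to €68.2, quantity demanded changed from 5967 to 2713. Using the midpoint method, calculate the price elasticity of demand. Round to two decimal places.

-1.12

%ΔQ = (2713 − 5967)/[(5967 + 2713)/2] = -3254/4340 ≈ -0.7498.
%Δp = (68.2 − 34)/[(34 + 68.2)/2] = 34.2/51.1 ≈ 0.6693.
Arc elasticity E = %ΔQ/%Δp ≈ -0.7498/0.6693 ≈ -1.12.
|E| > 1: demand is elastic over this range.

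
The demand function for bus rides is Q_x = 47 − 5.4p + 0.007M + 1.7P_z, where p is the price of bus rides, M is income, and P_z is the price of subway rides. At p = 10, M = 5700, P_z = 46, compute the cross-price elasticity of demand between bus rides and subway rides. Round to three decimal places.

First evaluate Q_x: 47 − 5.4(10) + 0.007(5700) + 1.7(46) = 47 − 54 + 39.9 + 78.2 = 111.1.
∂Q_x/∂P_z = +1.7, so E_xy = 1.7·(46/111.1) ≈ 0.704.
E_xy > 0: the goods are substitutes.

0.704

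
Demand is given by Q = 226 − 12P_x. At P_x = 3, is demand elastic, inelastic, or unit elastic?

inelastic

At P_x = 3, Q = 190.
dQ/dP_x = −12.
Point elasticity E = (dQ/dP_x)·(P_x/Q) = -12 × 3/190 ≈ -0.189.
|E| ≈ 0.189 < 1, so demand is inelastic.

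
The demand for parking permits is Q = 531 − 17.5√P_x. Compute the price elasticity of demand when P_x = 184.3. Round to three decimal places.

-0.405

At P_x = 184.3, Q = 293.425.
dQ/dP_x = −17.5/(2√P_x) = −17.5/(2·13.5757).
Point elasticity E = (dQ/dP_x)·(P_x/Q) = -0.6445 × 184.3/293.425 ≈ -0.405.
|E| < 1, so demand is inelastic at this price.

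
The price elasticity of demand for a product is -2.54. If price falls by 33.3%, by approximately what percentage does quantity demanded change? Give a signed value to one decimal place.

84.6

%ΔQ ≈ E × %ΔP = (-2.54) × (-33.3%) ≈ 84.6%.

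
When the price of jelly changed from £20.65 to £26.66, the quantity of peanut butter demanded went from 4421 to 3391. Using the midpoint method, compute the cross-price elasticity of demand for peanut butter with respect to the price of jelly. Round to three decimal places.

-1.038

%ΔQ_x = (3391 − 4421)/[(4421+3391)/2] = -1030/3906 ≈ -0.2637.
%ΔP_y = (26.66 − 20.65)/[(20.65+26.66)/2] ≈ 0.2541.
E_xy = -0.2637/0.2541 ≈ -1.038.
E_xy < 0, so peanut butter and jelly are complements.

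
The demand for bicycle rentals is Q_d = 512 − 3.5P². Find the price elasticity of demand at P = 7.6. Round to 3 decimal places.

-1.305

At P = 7.6, Q_d = 309.84.
dQ_d/dP = −2·3.5·P = −53.2.
Point elasticity E = (dQ_d/dP)·(P/Q_d) = -53.2 × 7.6/309.84 ≈ -1.305.
|E| > 1, so demand is elastic at this price.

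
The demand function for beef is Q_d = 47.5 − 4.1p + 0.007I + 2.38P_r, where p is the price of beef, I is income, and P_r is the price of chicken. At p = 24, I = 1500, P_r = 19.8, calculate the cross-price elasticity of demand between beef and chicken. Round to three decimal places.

7.008

At the given point, Q_d = 47.5 − 4.1(24) + 0.007(1500) + 2.38(19.8) = 47.5 − 98.4 + 10.5 + 47.124 = 6.724.
∂Q_d/∂P_r = +2.38, so E_xy = 2.38·(19.8/6.724) ≈ 7.008.
E_xy > 0: the goods are substitutes.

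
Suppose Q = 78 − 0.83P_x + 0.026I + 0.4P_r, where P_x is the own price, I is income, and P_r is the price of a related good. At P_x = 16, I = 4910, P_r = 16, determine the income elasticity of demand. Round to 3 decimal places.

Evaluating quantity at (P_x, I, P_r) gives Q = 78 − 0.83(16) + 0.026(4910) + 0.4(16) = 78 − 13.28 + 127.66 + 6.4 = 198.78.
∂Q/∂I = +0.026, so E_I = 0.026·(4910/198.78) ≈ 0.642.
E_I ∈ (0,1): normal good (necessity).

0.642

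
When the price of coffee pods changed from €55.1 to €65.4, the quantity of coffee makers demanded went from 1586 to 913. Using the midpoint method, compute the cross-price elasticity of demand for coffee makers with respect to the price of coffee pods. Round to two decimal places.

%ΔQ_x = (913 − 1586)/[(1586+913)/2] = -673/1249.5 ≈ -0.5386.
%ΔP_y = (65.4 − 55.1)/[(55.1+65.4)/2] ≈ 0.1710.
E_xy = -0.5386/0.1710 ≈ -3.15.
E_xy < 0, so coffee makers and coffee pods are complements.

-3.15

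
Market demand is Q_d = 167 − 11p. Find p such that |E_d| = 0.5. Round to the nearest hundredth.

Set −bp/(a − bp) = −0.5 ⇒ bp = 0.5(a − bp) ⇒ bp(1+0.5) = 0.5·a.
p = 0.5·167/(11·1.5) ≈ 5.06.

5.06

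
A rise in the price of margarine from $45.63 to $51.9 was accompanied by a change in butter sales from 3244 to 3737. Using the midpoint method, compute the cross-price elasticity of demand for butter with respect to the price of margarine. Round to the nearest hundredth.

%ΔQ_x = (3737 − 3244)/[(3244+3737)/2] = 493/3490.5 ≈ 0.1412.
%ΔP_y = (51.9 − 45.63)/[(45.63+51.9)/2] ≈ 0.1286.
E_xy = 0.1412/0.1286 ≈ 1.10.
E_xy > 0, so butter and margarine are substitutes.

1.10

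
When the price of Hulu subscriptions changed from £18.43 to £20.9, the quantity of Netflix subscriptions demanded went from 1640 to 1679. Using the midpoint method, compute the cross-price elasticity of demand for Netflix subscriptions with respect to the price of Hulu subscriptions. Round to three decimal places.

0.187

%ΔQ_x = (1679 − 1640)/[(1640+1679)/2] = 39/1659.5 ≈ 0.0235.
%ΔP_y = (20.9 − 18.43)/[(18.43+20.9)/2] ≈ 0.1256.
E_xy = 0.0235/0.1256 ≈ 0.187.
E_xy > 0, so Netflix subscriptions and Hulu subscriptions are substitutes.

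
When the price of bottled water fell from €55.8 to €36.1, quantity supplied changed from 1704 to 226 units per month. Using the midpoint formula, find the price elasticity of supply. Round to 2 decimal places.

%ΔQ = (226 − 1704)/[(1704 + 226)/2] = -1478/965 ≈ -1.5316.
%ΔP = (36.1 − 55.8)/[(55.8 + 36.1)/2] = -19.7/45.95 ≈ -0.4287.
Arc elasticity E = %ΔQ/%ΔP ≈ -1.5316/-0.4287 ≈ 3.57.
|E| > 1: supply is elastic over this range.

3.57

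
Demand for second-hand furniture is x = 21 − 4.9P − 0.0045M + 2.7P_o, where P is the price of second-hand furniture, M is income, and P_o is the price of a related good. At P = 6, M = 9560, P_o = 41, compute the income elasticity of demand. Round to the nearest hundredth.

-0.73

Substituting, x = 21 − 4.9(6) − 0.0045(9560) + 2.7(41) = 21 − 29.4 − 43.02 + 110.7 = 59.28.
∂x/∂M = −0.0045, so E_I = -0.0045·(9560/59.28) ≈ -0.73.
E_I < 0: inferior good.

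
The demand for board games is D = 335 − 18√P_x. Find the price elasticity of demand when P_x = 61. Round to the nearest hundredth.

-0.36

At P_x = 61, D = 194.4155.
dD/dP_x = −18/(2√P_x) = −18/(2·7.8102).
Point elasticity E = (dD/dP_x)·(P_x/D) = -1.1523 × 61/194.4155 ≈ -0.36.
|E| < 1, so demand is inelastic at this price.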